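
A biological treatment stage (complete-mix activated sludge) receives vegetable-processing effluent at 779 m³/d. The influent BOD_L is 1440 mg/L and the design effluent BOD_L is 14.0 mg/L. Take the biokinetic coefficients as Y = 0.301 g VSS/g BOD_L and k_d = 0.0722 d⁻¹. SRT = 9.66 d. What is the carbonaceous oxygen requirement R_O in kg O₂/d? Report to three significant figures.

R_O ≈ 831 kg O₂/d

Correct the yield for decay: Y_obs = Y/(1 + k_d θ_c) = 0.301 / (1 + 0.0722 × 9.66) = 0.301 / 1.697 = 0.1773.
Q·(S₀ − S) = 779 × (1440 − 14.0) × 10⁻³ = 1111 kg/d removed.
P_X = Y_obs·Q·(S₀ − S) = 0.1773 × 1111 = 197.0 kg VSS/d.
R_O = Q·ΔS − 1.42 P_X = 1111 − 279.7 = 831.1 kg O₂/d.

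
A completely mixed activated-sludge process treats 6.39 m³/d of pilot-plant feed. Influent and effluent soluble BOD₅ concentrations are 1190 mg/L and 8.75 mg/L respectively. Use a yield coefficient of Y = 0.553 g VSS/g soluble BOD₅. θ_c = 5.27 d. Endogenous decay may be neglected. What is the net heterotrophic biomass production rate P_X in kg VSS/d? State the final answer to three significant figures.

No decay correction is needed, so Y_obs = Y = 0.553.
Mass of soluble BOD₅ removed per day: Q(S₀ − S) = 6.39 × 1181 g/m³ = 7.548 kg/d.
Net biomass production P_X = Y_obs × Q·(S₀ − S) = 0.5530 × 7.548 = 4.174 kg VSS/d.

P_X ≈ 4.17 kg VSS/d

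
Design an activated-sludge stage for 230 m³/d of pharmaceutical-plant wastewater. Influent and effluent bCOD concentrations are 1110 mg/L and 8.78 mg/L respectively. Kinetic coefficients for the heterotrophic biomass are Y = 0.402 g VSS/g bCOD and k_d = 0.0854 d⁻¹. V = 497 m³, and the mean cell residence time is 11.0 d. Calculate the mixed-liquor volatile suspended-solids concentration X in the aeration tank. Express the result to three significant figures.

Solving the biomass balance for X: X = Y Q (S₀−S) θ_c / [V (1+k_d θ_c)] = 0.402 × 230 × (1110 − 8.78) × 11.0 / [497 × (1 + 0.0854 × 11.0)] = 1162 mg/L.

X ≈ 1160 mg/L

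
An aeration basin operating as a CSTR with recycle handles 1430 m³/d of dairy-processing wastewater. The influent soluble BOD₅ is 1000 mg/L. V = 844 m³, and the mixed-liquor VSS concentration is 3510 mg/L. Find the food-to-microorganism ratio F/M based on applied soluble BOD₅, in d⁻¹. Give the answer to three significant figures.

F/M ≈ 0.483 d⁻¹

F/M = applied load / biomass = Q·S₀/(V·X) = 1430 × 1000 / (844.0 × 3510) = 0.4827 d⁻¹.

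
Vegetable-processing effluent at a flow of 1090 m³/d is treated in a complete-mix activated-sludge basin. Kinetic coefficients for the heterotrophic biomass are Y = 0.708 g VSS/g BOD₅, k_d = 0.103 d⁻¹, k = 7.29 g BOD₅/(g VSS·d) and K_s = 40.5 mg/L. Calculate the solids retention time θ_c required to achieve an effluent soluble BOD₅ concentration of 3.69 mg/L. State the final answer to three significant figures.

From 1/θ_c = Y·k·S/(K_s + S) − k_d: Y·k·S/(K_s+S) = 0.708 × 7.29 × 3.69 / (40.5 + 3.69) = 0.4310 d⁻¹.
1/θ_c = 0.4310 − 0.103 = 0.3280 d⁻¹, so θ_c = 3.049 d.

θ_c ≈ 3.05 d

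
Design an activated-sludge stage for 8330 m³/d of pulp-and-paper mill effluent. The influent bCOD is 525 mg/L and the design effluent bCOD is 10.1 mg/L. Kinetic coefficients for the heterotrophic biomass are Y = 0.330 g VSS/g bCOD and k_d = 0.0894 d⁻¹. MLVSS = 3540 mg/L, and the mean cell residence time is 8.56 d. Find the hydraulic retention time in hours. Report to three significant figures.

Steady-state biomass mass balance: V·X·(1 + k_d·θ_c) = Y·Q·(S₀ − S)·θ_c, so V = 0.330 × 8330 × (525 − 10.1) × 8.56 / [3540 × (1 + 0.0894 × 8.56)] = 1.21×10^7 / 6249 = 1939 m³.
HRT = V/Q = 1939 m³ / 8330 m³·d⁻¹ = 0.2328 d × 24 = 5.586 h.

τ ≈ 5.59 h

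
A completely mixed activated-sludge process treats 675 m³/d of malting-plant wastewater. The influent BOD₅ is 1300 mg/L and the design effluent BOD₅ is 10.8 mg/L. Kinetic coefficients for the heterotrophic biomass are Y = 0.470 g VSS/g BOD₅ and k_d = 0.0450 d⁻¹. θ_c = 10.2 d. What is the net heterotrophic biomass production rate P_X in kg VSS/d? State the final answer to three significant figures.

P_X ≈ 280 kg VSS/d

Y_obs = Y / (1 + k_d θ_c) = 0.470 / (1 + 0.0450 × 10.2) = 0.470 / 1.459 = 0.3221.
Substrate removed = Q·(S₀ − S) = 675 m³/d × (1300 − 10.8) g/m³ = 8.7×10^5 g/d = 870.2 kg/d.
So the net sludge growth is P_X = 0.3221 × 870.2 = 280.3 kg VSS/d.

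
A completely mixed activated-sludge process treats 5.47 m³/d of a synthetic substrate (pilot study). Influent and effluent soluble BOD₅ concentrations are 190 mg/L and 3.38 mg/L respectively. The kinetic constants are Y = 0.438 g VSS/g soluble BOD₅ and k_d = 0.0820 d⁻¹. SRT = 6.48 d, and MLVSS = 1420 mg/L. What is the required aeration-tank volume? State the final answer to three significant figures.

V ≈ 1.33 m³

Rearranging the biomass balance for a CMAS with decay, V = Y·Q·ΔS·θ_c / [X·(1+k_d θ_c)] = 0.438 × 5.47 × (190 − 3.38) × 6.48 / [1420 × (1 + 0.0820 × 6.48)] = 2.9×10^3 / 2175 = 1.332 m³.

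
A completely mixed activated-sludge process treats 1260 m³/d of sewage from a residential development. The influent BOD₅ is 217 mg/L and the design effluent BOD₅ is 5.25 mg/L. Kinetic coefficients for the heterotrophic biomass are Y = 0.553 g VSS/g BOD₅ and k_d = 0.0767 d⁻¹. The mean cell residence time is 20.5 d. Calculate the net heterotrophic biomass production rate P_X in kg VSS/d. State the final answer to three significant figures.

P_X ≈ 57.4 kg VSS/d

Y_obs = Y / (1 + k_d θ_c) = 0.553 / (1 + 0.0767 × 20.5) = 0.553 / 2.572 = 0.2150.
Q·(S₀ − S) = 1260 × (217 − 5.25) × 10⁻³ = 266.8 kg/d removed.
Biomass produced: P_X = Y_obs·Q·ΔS = 0.2150 × 266.8 ≈ 57.36 kg VSS/d.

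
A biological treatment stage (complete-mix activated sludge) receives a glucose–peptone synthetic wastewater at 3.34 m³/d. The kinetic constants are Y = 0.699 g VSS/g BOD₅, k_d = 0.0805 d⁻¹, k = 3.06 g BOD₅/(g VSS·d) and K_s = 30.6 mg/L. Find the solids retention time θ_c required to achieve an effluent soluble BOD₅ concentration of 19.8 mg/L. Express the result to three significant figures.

At the target effluent, Y k S/(K_s+S) = 0.699×3.06×19.8/50.40 = 0.8403 d⁻¹.
θ_c = 1/(μ − k_d) = 1/(0.8403 − 0.0805) = 1/0.7598 = 1.316 d.

θ_c ≈ 1.32 d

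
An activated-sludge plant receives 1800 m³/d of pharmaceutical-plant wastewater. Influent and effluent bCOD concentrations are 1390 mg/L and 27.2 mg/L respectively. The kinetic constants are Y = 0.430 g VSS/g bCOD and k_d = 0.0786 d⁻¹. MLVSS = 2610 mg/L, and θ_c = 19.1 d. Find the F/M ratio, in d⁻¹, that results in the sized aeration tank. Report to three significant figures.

F/M ≈ 0.311 d⁻¹

Rearranging the biomass balance for a CMAS with decay, V = Y·Q·ΔS·θ_c / [X·(1+k_d θ_c)] = 0.430 × 1800 × (1390 − 27.2) × 19.1 / [2610 × (1 + 0.0786 × 19.1)] = 2.01×10^7 / 6528 = 3086 m³.
F/M = applied load / biomass = Q·S₀/(V·X) = 1800 × 1390 / (3086 × 2610) = 0.3106 d⁻¹.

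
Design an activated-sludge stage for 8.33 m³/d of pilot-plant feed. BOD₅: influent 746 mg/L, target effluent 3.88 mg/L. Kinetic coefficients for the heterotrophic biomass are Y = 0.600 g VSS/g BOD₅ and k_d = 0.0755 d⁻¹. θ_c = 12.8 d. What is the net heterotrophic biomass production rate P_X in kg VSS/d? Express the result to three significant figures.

Observed yield with endogenous decay: Y_obs = Y / (1 + k_d·θ_c) = 0.600 / (1 + 0.0755 × 12.8) = 0.600 / 1.966 = 0.3051 g VSS/g BOD₅.
Q·(S₀ − S) = 8.33 × (746 − 3.88) × 10⁻³ = 6.182 kg/d removed.
So the net sludge growth is P_X = 0.3051 × 6.182 = 1.886 kg VSS/d.

P_X ≈ 1.89 kg VSS/d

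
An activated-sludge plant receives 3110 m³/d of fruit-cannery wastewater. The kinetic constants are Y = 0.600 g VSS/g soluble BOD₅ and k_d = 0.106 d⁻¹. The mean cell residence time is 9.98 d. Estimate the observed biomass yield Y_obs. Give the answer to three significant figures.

Y_obs = Y / (1 + k_d θ_c) = 0.600 / (1 + 0.106 × 9.98) = 0.600 / 2.058 = 0.2916.

Y_obs ≈ 0.292 g VSS/g soluble BOD₅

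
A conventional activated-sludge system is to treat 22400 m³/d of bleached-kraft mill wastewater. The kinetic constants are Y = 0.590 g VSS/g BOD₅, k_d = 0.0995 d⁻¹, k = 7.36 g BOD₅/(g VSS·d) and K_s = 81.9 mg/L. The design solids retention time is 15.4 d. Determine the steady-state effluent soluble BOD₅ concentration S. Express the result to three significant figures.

S ≈ 3.22 mg/L

For a completely mixed reactor with recycle the Lawrence–McCarty relation gives S = K_s·(1 + k_d·θ_c) / [θ_c·(Y·k − k_d) − 1] = 81.9 × (1 + 0.0995 × 15.4) / [15.4 × (0.590 × 7.36 − 0.0995) − 1] = 207.4 / 64.34 = 3.223 mg/L.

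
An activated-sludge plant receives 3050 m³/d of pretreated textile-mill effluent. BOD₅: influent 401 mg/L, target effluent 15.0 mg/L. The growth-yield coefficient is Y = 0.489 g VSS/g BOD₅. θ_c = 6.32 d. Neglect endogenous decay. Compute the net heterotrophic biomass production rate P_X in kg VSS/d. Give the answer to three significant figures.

No decay correction is needed, so Y_obs = Y = 0.489.
Substrate removed = Q·(S₀ − S) = 3050 m³/d × (401 − 15.0) g/m³ = 1.18×10^6 g/d = 1177 kg/d.
P_X = Y_obs · Q(S₀ − S) = 0.4890 × 1177 = 575.7 kg VSS/d.

P_X ≈ 576 kg VSS/d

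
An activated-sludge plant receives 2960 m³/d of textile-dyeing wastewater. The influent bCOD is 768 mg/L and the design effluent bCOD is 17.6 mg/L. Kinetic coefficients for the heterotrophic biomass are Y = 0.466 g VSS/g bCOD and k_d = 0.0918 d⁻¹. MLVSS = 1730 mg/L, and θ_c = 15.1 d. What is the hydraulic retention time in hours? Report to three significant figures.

Rearranging the biomass balance for a CMAS with decay, V = Y·Q·ΔS·θ_c / [X·(1+k_d θ_c)] = 0.466 × 2960 × (768 − 17.6) × 15.1 / [1730 × (1 + 0.0918 × 15.1)] = 1.56×10^7 / 4128 = 3786 m³.
Hydraulic retention time τ = V/Q = 3786 / 2960 = 1.279 d = 30.70 h.

τ ≈ 30.7 h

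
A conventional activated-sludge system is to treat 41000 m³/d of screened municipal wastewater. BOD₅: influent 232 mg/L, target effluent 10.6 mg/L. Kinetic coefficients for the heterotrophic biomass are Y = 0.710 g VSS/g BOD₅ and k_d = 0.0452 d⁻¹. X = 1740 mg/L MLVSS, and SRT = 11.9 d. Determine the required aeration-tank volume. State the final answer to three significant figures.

V ≈ 28700 m³

From the SRT design equation V = Y Q (S₀−S) θ_c / [X (1 + k_d θ_c)] = 0.710 × 41000 × (232 − 10.6) × 11.9 / [1740 × (1 + 0.0452 × 11.9)] = 7.67×10^7 / 2676 = 28661 m³.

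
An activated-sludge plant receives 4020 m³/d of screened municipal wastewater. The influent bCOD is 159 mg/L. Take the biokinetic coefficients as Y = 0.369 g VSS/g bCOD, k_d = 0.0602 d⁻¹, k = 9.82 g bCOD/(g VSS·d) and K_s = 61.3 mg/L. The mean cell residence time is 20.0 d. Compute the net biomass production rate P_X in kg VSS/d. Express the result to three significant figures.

Effluent substrate depends only on kinetics and SRT: S = K_s(1 + k_d θ_c) / [θ_c(Yk − k_d) − 1] = 61.3 × (1 + 0.0602 × 20.0) / [20.0 × (0.369 × 9.82 − 0.0602) − 1] = 135.1 / 70.27 = 1.923 mg/L.
Y_obs = Y / (1 + k_d θ_c) = 0.369 / (1 + 0.0602 × 20.0) = 0.369 / 2.204 = 0.1674.
ΔS = 159 − 1.92 = 157.1 mg/L, so the substrate removal rate is 4020 × 157.1/1000 = 631.5 kg bCOD/d.
Biomass produced: P_X = Y_obs·Q·ΔS = 0.1674 × 631.5 ≈ 105.7 kg VSS/d.

P_X ≈ 106 kg VSS/d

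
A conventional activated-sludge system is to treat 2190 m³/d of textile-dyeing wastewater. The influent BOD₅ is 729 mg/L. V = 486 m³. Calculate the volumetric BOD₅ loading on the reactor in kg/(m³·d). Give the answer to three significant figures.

L_v ≈ 3.29 kg BOD₅/(m³·d)

L_v = Q S₀ / V = 2190 × 729 × 10⁻³ / 486.0 = 3.285 kg/(m³·d).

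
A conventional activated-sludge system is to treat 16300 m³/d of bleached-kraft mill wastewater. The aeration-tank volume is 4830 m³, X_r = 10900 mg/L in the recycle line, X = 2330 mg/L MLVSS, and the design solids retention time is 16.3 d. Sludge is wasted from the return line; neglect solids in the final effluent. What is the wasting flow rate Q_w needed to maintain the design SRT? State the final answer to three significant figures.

Q_w ≈ 63.3 m³/d

θ_c = V·X/(Q_w·X_r) when wasting from the recycle, so Q_w = V·X/(θ_c·X_r) = 4830 × 2330 / (16.3 × 10900) = 63.34 m³/d.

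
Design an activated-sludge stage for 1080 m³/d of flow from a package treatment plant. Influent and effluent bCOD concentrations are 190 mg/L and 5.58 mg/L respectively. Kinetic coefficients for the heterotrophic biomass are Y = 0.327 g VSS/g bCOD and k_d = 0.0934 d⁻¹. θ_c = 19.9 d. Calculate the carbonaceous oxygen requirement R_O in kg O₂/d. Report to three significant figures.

R_O ≈ 167 kg O₂/d

Observed yield with endogenous decay: Y_obs = Y / (1 + k_d·θ_c) = 0.327 / (1 + 0.0934 × 19.9) = 0.327 / 2.859 = 0.1144 g VSS/g bCOD.
ΔS = 190 − 5.58 = 184.4 mg/L, so the substrate removal rate is 1080 × 184.4/1000 = 199.2 kg bCOD/d.
P_X = Y_obs·Q·(S₀ − S) = 0.1144 × 199.2 = 22.78 kg VSS/d.
Carbonaceous O₂ demand = substrate oxidised − cell-mass equivalent = 199.2 − 1.42 × 22.78 = 166.8 kg O₂/d.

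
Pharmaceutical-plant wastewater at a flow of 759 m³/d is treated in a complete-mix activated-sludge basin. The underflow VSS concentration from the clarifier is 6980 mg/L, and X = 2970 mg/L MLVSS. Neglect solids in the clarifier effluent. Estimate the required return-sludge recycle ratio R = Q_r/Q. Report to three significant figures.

Solids balance on the clarifier gives (1+R)X = R·X_r, so R = X/(X_r − X) = 2970 / (6980 − 2970) = 0.7406.

R ≈ 0.741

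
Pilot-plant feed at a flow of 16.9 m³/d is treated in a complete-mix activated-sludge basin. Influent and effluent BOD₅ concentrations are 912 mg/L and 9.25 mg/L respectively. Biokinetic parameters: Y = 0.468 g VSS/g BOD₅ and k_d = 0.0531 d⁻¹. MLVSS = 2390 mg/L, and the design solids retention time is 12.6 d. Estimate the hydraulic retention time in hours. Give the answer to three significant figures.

τ ≈ 32.0 h

From the SRT design equation V = Y Q (S₀−S) θ_c / [X (1 + k_d θ_c)] = 0.468 × 16.9 × (912 − 9.25) × 12.6 / [2390 × (1 + 0.0531 × 12.6)] = 9×10^4 / 3989 = 22.55 m³.
Hydraulic retention time τ = V/Q = 22.55 / 16.9 = 1.334 d = 32.03 h.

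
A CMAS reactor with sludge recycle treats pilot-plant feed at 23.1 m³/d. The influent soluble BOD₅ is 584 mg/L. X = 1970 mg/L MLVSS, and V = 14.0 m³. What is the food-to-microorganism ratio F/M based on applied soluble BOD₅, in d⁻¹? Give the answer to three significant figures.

F/M ≈ 0.489 d⁻¹

F/M = Q·S₀ / (V·X) = 23.1 × 584 / (14.00 × 1970) = 0.4891 g soluble BOD₅·(g VSS·d)⁻¹.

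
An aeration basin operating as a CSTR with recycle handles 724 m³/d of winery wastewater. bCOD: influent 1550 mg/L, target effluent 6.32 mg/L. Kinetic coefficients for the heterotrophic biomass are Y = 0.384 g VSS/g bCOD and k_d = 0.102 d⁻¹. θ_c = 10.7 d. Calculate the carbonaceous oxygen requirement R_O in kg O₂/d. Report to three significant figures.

R_O ≈ 826 kg O₂/d

Observed yield with endogenous decay: Y_obs = Y / (1 + k_d·θ_c) = 0.384 / (1 + 0.102 × 10.7) = 0.384 / 2.091 = 0.1836 g VSS/g bCOD.
Q·(S₀ − S) = 724 × (1550 − 6.32) × 10⁻³ = 1118 kg/d removed.
Biomass synthesised: P_X = Y_obs × 1118 = 205.2 kg VSS/d.
R_O = Q·ΔS − 1.42 P_X = 1118 − 291.4 = 826.2 kg O₂/d.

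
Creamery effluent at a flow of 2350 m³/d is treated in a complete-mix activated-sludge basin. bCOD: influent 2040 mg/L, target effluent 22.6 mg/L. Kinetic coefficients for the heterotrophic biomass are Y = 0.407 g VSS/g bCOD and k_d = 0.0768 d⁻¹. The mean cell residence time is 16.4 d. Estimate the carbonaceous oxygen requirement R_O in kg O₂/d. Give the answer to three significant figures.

Correct the yield for decay: Y_obs = Y/(1 + k_d θ_c) = 0.407 / (1 + 0.0768 × 16.4) = 0.407 / 2.260 = 0.1801.
Q·(S₀ − S) = 2350 × (2040 − 22.6) × 10⁻³ = 4741 kg/d removed.
P_X = Y_obs·Q·(S₀ − S) = 0.1801 × 4741 = 854.0 kg VSS/d.
Carbonaceous O₂ demand = substrate oxidised − cell-mass equivalent = 4741 − 1.42 × 854.0 = 3528 kg O₂/d.

R_O ≈ 3530 kg O₂/d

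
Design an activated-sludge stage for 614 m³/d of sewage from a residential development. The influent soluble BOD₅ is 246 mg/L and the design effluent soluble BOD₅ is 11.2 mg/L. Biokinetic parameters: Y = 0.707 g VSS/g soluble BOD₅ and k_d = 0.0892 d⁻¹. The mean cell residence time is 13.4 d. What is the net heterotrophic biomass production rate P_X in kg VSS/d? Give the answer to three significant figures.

P_X ≈ 46.4 kg VSS/d

The observed yield is Y_obs = Y/(1 + k_d·θ_c) = 0.707 / (1 + 0.0892 × 13.4) = 0.707 / 2.195 = 0.3221 g VSS per g soluble BOD₅ removed.
Mass of soluble BOD₅ removed per day: Q(S₀ − S) = 614 × 234.8 g/m³ = 144.2 kg/d.
So the net sludge growth is P_X = 0.3221 × 144.2 = 46.43 kg VSS/d.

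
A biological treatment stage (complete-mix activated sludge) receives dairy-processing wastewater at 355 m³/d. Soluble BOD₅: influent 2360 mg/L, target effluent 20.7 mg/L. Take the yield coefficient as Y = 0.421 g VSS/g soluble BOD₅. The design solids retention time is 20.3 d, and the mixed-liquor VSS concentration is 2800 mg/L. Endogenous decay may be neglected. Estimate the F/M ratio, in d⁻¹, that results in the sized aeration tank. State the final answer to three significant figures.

Biomass mass balance (decay neglected): V·X = Y·Q·(S₀ − S)·θ_c, so V = 0.421 × 355 × (2360 − 20.7) × 20.3 / 2800 = 2535 m³.
F/M = Q·S₀ / (V·X) = 355 × 2360 / (2535 × 2800) = 0.1180 g soluble BOD₅·(g VSS·d)⁻¹.

F/M ≈ 0.118 d⁻¹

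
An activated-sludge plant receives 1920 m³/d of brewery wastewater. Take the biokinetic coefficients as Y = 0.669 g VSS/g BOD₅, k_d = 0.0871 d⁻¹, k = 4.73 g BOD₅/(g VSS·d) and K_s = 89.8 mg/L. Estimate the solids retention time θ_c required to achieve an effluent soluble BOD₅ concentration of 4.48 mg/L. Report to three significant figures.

θ_c ≈ 15.8 d

From 1/θ_c = Y·k·S/(K_s + S) − k_d: Y·k·S/(K_s+S) = 0.669 × 4.73 × 4.48 / (89.8 + 4.48) = 0.1504 d⁻¹.
1/θ_c = 0.1504 − 0.0871 = 0.06326 d⁻¹, so θ_c = 15.81 d.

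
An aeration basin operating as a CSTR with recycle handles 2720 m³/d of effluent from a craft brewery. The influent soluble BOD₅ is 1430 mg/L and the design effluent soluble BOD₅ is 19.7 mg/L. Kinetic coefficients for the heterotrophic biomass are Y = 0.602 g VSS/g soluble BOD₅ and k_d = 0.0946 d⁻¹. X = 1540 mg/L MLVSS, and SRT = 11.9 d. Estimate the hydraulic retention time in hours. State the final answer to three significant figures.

τ ≈ 74.1 h

Steady-state biomass mass balance: V·X·(1 + k_d·θ_c) = Y·Q·(S₀ − S)·θ_c, so V = 0.602 × 2720 × (1430 − 19.7) × 11.9 / [1540 × (1 + 0.0946 × 11.9)] = 2.75×10^7 / 3274 = 8394 m³.
HRT = V/Q = 8394 m³ / 2720 m³·d⁻¹ = 3.086 d × 24 = 74.07 h.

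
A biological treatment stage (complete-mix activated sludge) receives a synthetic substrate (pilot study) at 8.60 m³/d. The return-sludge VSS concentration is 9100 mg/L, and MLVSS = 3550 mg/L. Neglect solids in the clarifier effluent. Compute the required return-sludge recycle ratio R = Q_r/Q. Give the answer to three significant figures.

R = Q_r/Q = X/(X_r − X) = 3550 / (9100 − 3550) = 0.6396.

R ≈ 0.640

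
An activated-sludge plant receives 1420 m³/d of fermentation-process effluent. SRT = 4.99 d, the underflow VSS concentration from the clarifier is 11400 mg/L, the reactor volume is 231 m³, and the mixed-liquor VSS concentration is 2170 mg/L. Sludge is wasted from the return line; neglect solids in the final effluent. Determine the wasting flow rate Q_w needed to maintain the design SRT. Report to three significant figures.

Wasting from the return line (neglecting effluent solids): Q_w = V·X / (θ_c·X_r) = 231.0 × 2170 / (4.99 × 11400) = 8.812 m³/d.

Q_w ≈ 8.81 m³/d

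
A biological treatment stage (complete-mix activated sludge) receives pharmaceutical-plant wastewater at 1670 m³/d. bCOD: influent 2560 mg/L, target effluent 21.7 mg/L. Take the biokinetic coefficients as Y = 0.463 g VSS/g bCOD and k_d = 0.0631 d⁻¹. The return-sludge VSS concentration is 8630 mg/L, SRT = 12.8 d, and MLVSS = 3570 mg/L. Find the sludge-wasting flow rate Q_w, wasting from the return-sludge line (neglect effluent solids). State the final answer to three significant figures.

Rearranging the biomass balance for a CMAS with decay, V = Y·Q·ΔS·θ_c / [X·(1+k_d θ_c)] = 0.463 × 1670 × (2560 − 21.7) × 12.8 / [3570 × (1 + 0.0631 × 12.8)] = 2.51×10^7 / 6453 = 3893 m³.
θ_c = V·X/(Q_w·X_r) when wasting from the recycle, so Q_w = V·X/(θ_c·X_r) = 3893 × 3570 / (12.8 × 8630) = 125.8 m³/d.

Q_w ≈ 126 m³/d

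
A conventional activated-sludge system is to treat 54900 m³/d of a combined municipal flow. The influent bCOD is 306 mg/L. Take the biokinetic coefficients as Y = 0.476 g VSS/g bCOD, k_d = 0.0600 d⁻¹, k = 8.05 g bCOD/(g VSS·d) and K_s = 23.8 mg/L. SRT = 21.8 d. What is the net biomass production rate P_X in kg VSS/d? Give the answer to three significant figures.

P_X ≈ 3460 kg VSS/d

For a completely mixed reactor with recycle the Lawrence–McCarty relation gives S = K_s·(1 + k_d·θ_c) / [θ_c·(Y·k − k_d) − 1] = 23.8 × (1 + 0.0600 × 21.8) / [21.8 × (0.476 × 8.05 − 0.0600) − 1] = 54.93 / 81.23 = 0.6763 mg/L.
Observed yield with endogenous decay: Y_obs = Y / (1 + k_d·θ_c) = 0.476 / (1 + 0.0600 × 21.8) = 0.476 / 2.308 = 0.2062 g VSS/g bCOD.
Substrate removed = Q·(S₀ − S) = 54900 m³/d × (306 − 0.676) g/m³ = 1.68×10^7 g/d = 16762 kg/d.
P_X = Y_obs · Q(S₀ − S) = 0.2062 × 16762 = 3457 kg VSS/d.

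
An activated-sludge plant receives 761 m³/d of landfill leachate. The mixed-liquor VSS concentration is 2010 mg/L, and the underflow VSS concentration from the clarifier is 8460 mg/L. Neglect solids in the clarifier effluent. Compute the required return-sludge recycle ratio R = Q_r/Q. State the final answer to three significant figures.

Solids balance on the clarifier gives (1+R)X = R·X_r, so R = X/(X_r − X) = 2010 / (8460 − 2010) = 0.3116.

R ≈ 0.312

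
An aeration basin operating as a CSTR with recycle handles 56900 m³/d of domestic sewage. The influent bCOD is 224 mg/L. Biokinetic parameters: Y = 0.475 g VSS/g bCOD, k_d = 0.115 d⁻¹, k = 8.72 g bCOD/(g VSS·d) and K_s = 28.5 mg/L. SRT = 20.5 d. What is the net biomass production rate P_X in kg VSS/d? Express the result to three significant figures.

P_X ≈ 1790 kg VSS/d

Effluent substrate depends only on kinetics and SRT: S = K_s(1 + k_d θ_c) / [θ_c(Yk − k_d) − 1] = 28.5 × (1 + 0.115 × 20.5) / [20.5 × (0.475 × 8.72 − 0.115) − 1] = 95.69 / 81.55 = 1.173 mg/L.
Y_obs = Y / (1 + k_d θ_c) = 0.475 / (1 + 0.115 × 20.5) = 0.475 / 3.357 = 0.1415.
Mass of bCOD removed per day: Q(S₀ − S) = 56900 × 222.8 g/m³ = 12679 kg/d.
So the net sludge growth is P_X = 0.1415 × 12679 = 1794 kg VSS/d.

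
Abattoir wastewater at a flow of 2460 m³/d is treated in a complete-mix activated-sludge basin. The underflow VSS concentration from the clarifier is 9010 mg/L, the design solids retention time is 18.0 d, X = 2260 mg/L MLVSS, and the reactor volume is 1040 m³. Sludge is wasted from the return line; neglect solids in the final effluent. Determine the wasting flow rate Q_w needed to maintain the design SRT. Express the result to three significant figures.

Q_w ≈ 14.5 m³/d

θ_c = V·X/(Q_w·X_r) when wasting from the recycle, so Q_w = V·X/(θ_c·X_r) = 1040 × 2260 / (18.0 × 9010) = 14.49 m³/d.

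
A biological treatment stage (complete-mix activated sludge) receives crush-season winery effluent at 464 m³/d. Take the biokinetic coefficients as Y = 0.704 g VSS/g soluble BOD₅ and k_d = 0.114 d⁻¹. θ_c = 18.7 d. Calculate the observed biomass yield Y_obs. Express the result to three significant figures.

Y_obs ≈ 0.225 g VSS/g soluble BOD₅

Y_obs = Y / (1 + k_d θ_c) = 0.704 / (1 + 0.114 × 18.7) = 0.704 / 3.132 = 0.2248.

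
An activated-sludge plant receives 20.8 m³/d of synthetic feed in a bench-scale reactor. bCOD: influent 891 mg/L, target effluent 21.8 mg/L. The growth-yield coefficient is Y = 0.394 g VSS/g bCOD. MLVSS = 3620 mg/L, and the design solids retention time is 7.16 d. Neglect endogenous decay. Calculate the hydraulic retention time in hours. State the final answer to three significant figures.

τ ≈ 16.3 h

With k_d = 0 the design equation reduces to V = Y Q (S₀−S) θ_c / X = 0.394 × 20.8 × (891 − 21.8) × 7.16 / 3620 = 14.09 m³.
τ = V/Q = 14.09/20.8 = 0.6774 d, or 16.26 h.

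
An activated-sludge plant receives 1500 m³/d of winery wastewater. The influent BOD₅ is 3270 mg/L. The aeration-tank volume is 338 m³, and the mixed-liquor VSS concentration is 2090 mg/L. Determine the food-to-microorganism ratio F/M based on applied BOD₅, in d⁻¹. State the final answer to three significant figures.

F/M = applied load / biomass = Q·S₀/(V·X) = 1500 × 3270 / (338.0 × 2090) = 6.943 d⁻¹.

F/M ≈ 6.94 d⁻¹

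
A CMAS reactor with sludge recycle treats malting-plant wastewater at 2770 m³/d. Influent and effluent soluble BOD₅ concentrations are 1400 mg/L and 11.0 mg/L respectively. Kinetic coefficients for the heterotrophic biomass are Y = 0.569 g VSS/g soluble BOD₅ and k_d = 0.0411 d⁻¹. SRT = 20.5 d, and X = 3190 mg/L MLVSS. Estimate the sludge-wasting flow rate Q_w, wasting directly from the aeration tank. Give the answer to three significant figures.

Rearranging the biomass balance for a CMAS with decay, V = Y·Q·ΔS·θ_c / [X·(1+k_d θ_c)] = 0.569 × 2770 × (1400 − 11.0) × 20.5 / [3190 × (1 + 0.0411 × 20.5)] = 4.49×10^7 / 5878 = 7636 m³.
With mixed-liquor wasting, θ_c = V/Q_w, so Q_w = V/θ_c = 7636/20.5 = 372.5 m³/d.

Q_w ≈ 372 m³/d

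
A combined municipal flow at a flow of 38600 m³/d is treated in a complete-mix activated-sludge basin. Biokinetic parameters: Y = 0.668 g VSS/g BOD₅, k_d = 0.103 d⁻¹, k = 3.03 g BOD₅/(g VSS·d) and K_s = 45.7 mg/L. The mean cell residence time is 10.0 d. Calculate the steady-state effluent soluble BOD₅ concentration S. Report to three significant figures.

S ≈ 5.09 mg/L

From the Monod/SRT balance for a CMAS, S = K_s·(1+k_d θ_c)/[θ_c·(Y k − k_d) − 1] = 45.7 × (1 + 0.103 × 10.0) / [10.0 × (0.668 × 3.03 − 0.103) − 1] = 92.77 / 18.21 = 5.094 mg/L.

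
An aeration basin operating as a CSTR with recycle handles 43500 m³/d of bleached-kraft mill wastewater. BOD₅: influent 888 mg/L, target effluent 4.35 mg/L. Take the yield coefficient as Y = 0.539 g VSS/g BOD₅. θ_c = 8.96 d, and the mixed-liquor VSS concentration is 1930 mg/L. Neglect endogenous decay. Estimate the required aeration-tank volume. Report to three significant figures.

V ≈ 96200 m³

Biomass mass balance (decay neglected): V·X = Y·Q·(S₀ − S)·θ_c, so V = 0.539 × 43500 × (888 − 4.35) × 8.96 / 1930 = 96185 m³.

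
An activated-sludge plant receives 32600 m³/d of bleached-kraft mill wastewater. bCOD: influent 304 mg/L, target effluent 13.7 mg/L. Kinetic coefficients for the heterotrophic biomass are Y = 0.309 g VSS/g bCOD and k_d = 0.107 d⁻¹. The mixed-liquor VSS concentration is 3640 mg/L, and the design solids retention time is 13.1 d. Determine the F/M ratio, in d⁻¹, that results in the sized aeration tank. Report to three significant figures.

From the SRT design equation V = Y Q (S₀−S) θ_c / [X (1 + k_d θ_c)] = 0.309 × 32600 × (304 − 13.7) × 13.1 / [3640 × (1 + 0.107 × 13.1)] = 3.83×10^7 / 8742 = 4382 m³.
F/M = applied load / biomass = Q·S₀/(V·X) = 32600 × 304 / (4382 × 3640) = 0.6213 d⁻¹.

F/M ≈ 0.621 d⁻¹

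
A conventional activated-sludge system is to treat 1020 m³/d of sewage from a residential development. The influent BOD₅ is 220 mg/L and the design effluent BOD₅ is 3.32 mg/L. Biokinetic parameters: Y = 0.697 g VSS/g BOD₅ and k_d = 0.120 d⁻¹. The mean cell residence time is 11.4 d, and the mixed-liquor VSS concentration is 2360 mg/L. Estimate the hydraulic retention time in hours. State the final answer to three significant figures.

τ ≈ 7.39 h

Steady-state biomass mass balance: V·X·(1 + k_d·θ_c) = Y·Q·(S₀ − S)·θ_c, so V = 0.697 × 1020 × (220 − 3.32) × 11.4 / [2360 × (1 + 0.120 × 11.4)] = 1.76×10^6 / 5588 = 314.2 m³.
τ = V/Q = 314.2/1020 = 0.3081 d, or 7.394 h.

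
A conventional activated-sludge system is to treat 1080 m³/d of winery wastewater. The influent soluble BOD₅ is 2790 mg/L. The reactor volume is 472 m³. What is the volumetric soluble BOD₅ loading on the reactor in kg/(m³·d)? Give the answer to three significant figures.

Volumetric loading L_v = Q·S₀ / V = 1080 × 2790 g/m³ / 472.0 m³ = 6384 g/(m³·d) = 6.384 kg soluble BOD₅/(m³·d).

L_v ≈ 6.38 kg soluble BOD₅/(m³·d)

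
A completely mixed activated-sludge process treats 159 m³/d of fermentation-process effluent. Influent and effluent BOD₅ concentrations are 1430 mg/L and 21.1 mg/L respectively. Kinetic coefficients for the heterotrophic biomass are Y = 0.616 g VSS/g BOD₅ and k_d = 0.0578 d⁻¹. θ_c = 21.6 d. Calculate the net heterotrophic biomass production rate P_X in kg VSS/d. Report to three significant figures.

P_X ≈ 61.4 kg VSS/d

Correct the yield for decay: Y_obs = Y/(1 + k_d θ_c) = 0.616 / (1 + 0.0578 × 21.6) = 0.616 / 2.248 = 0.2740.
ΔS = 1430 − 21.1 = 1409 mg/L, so the substrate removal rate is 159 × 1409/1000 = 224.0 kg BOD₅/d.
Biomass produced: P_X = Y_obs·Q·ΔS = 0.2740 × 224.0 ≈ 61.37 kg VSS/d.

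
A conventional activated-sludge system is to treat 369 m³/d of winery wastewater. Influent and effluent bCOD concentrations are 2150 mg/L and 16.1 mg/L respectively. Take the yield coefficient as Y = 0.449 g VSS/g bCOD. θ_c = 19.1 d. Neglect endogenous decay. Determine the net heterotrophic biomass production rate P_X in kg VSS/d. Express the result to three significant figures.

No decay correction is needed, so Y_obs = Y = 0.449.
ΔS = 2150 − 16.1 = 2134 mg/L, so the substrate removal rate is 369 × 2134/1000 = 787.4 kg bCOD/d.
P_X = Y_obs · Q(S₀ − S) = 0.4490 × 787.4 = 353.5 kg VSS/d.

P_X ≈ 354 kg VSS/d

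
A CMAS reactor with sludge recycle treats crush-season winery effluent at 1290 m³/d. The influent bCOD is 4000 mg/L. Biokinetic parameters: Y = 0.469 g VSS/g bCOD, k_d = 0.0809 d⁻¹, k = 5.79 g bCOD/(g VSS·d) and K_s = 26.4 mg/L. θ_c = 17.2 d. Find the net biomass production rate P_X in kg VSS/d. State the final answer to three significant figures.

From the Monod/SRT balance for a CMAS, S = K_s·(1+k_d θ_c)/[θ_c·(Y k − k_d) − 1] = 26.4 × (1 + 0.0809 × 17.2) / [17.2 × (0.469 × 5.79 − 0.0809) − 1] = 63.14 / 44.32 = 1.425 mg/L.
Observed yield with endogenous decay: Y_obs = Y / (1 + k_d·θ_c) = 0.469 / (1 + 0.0809 × 17.2) = 0.469 / 2.391 = 0.1961 g VSS/g bCOD.
Substrate removed = Q·(S₀ − S) = 1290 m³/d × (4000 − 1.42) g/m³ = 5.16×10^6 g/d = 5158 kg/d.
P_X = Y_obs · Q(S₀ − S) = 0.1961 × 5158 = 1012 kg VSS/d.

P_X ≈ 1010 kg VSS/d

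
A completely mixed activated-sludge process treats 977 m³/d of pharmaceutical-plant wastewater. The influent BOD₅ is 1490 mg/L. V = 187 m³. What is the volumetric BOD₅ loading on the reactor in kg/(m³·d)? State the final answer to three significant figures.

L_v ≈ 7.78 kg BOD₅/(m³·d)

Volumetric loading L_v = Q·S₀ / V = 977 × 1490 g/m³ / 187.0 m³ = 7785 g/(m³·d) = 7.785 kg BOD₅/(m³·d).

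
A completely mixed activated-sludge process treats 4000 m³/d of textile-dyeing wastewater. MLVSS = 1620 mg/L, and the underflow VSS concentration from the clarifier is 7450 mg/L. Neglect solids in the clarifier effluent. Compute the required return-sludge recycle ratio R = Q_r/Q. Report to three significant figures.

R ≈ 0.278

Mass balance around the secondary clarifier (neglecting effluent solids): R = X / (X_r − X) = 1620 / (7450 − 1620) = 0.2779.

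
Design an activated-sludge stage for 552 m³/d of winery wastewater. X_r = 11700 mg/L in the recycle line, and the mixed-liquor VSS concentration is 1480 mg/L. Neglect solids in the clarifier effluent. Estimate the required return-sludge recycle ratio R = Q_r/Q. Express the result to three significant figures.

R ≈ 0.145

Solids balance on the clarifier gives (1+R)X = R·X_r, so R = X/(X_r − X) = 1480 / (11700 − 1480) = 0.1448.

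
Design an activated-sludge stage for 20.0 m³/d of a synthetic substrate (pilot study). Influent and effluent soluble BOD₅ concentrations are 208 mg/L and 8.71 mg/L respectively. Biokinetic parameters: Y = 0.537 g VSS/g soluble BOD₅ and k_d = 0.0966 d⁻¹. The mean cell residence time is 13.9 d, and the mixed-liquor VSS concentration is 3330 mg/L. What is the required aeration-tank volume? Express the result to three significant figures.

V ≈ 3.81 m³

From the SRT design equation V = Y Q (S₀−S) θ_c / [X (1 + k_d θ_c)] = 0.537 × 20.0 × (208 − 8.71) × 13.9 / [3330 × (1 + 0.0966 × 13.9)] = 2.98×10^4 / 7801 = 3.814 m³.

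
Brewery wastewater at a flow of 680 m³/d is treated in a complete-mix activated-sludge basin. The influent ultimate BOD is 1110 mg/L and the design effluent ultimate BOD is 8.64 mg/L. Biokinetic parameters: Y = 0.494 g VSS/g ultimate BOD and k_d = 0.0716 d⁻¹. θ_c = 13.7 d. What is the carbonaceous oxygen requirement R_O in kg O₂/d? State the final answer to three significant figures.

Y_obs = Y / (1 + k_d θ_c) = 0.494 / (1 + 0.0716 × 13.7) = 0.494 / 1.981 = 0.2494.
Q·(S₀ − S) = 680 × (1110 − 8.64) × 10⁻³ = 748.9 kg/d removed.
Net sludge production P_X = 0.2494 × 748.9 = 186.8 kg VSS/d.
R_O = Q·ΔS − 1.42 P_X = 748.9 − 265.2 = 483.7 kg O₂/d.

R_O ≈ 484 kg O₂/d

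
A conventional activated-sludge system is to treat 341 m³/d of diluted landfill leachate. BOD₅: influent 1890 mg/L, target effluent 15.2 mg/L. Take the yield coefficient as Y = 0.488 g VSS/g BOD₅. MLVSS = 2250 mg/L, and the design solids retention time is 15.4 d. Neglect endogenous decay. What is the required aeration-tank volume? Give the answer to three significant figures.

V·X = Y·Q·ΔS·θ_c gives V = 0.488 × 341 × (1890 − 15.2) × 15.4 / 2250 = 2135 m³.

V ≈ 2140 m³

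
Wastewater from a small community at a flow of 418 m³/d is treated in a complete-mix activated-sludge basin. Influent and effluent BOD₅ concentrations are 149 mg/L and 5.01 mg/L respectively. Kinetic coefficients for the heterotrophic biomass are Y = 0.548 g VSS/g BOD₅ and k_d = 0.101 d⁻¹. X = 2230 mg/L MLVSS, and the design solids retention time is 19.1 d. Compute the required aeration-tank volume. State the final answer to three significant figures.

V ≈ 96.4 m³

Steady-state biomass mass balance: V·X·(1 + k_d·θ_c) = Y·Q·(S₀ − S)·θ_c, so V = 0.548 × 418 × (149 − 5.01) × 19.1 / [2230 × (1 + 0.101 × 19.1)] = 6.3×10^5 / 6532 = 96.45 m³.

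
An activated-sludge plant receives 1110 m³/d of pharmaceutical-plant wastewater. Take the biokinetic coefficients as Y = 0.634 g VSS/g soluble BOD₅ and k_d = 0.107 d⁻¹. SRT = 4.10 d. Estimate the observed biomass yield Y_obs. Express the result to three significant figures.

Y_obs ≈ 0.441 g VSS/g soluble BOD₅

Observed yield with endogenous decay: Y_obs = Y / (1 + k_d·θ_c) = 0.634 / (1 + 0.107 × 4.10) = 0.634 / 1.439 = 0.4407 g VSS/g soluble BOD₅.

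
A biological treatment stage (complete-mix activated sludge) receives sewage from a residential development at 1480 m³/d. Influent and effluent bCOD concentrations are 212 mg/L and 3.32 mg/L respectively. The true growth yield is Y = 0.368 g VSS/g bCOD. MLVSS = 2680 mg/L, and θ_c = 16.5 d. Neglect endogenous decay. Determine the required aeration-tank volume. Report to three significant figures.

V·X = Y·Q·ΔS·θ_c gives V = 0.368 × 1480 × (212 − 3.32) × 16.5 / 2680 = 699.7 m³.

V ≈ 700 m³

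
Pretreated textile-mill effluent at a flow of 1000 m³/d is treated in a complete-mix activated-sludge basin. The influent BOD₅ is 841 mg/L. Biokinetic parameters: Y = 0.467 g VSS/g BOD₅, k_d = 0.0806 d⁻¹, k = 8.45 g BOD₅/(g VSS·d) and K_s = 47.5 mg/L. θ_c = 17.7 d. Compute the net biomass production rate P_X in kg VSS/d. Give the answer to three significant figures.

For a completely mixed reactor with recycle the Lawrence–McCarty relation gives S = K_s·(1 + k_d·θ_c) / [θ_c·(Y·k − k_d) − 1] = 47.5 × (1 + 0.0806 × 17.7) / [17.7 × (0.467 × 8.45 − 0.0806) − 1] = 115.3 / 67.42 = 1.710 mg/L.
The observed yield is Y_obs = Y/(1 + k_d·θ_c) = 0.467 / (1 + 0.0806 × 17.7) = 0.467 / 2.427 = 0.1924 g VSS per g BOD₅ removed.
Mass of BOD₅ removed per day: Q(S₀ − S) = 1000 × 839.3 g/m³ = 839.3 kg/d.
P_X = Y_obs · Q(S₀ − S) = 0.1924 × 839.3 = 161.5 kg VSS/d.

P_X ≈ 162 kg VSS/d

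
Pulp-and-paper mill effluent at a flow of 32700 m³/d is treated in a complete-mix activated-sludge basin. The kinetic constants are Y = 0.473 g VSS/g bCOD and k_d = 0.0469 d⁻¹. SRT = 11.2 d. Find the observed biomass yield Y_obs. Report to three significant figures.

Y_obs ≈ 0.310 g VSS/g bCOD

Y_obs = Y / (1 + k_d θ_c) = 0.473 / (1 + 0.0469 × 11.2) = 0.473 / 1.525 = 0.3101.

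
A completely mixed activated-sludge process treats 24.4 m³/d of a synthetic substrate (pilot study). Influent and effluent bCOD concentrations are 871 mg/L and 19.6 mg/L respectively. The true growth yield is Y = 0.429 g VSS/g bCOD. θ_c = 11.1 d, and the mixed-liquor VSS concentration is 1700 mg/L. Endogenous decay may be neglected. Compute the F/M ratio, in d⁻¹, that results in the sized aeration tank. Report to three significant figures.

F/M ≈ 0.215 d⁻¹

Biomass mass balance (decay neglected): V·X = Y·Q·(S₀ − S)·θ_c, so V = 0.429 × 24.4 × (871 − 19.6) × 11.1 / 1700 = 58.19 m³.
F/M = Q·S₀ / (V·X) = 24.4 × 871 / (58.19 × 1700) = 0.2148 g bCOD·(g VSS·d)⁻¹.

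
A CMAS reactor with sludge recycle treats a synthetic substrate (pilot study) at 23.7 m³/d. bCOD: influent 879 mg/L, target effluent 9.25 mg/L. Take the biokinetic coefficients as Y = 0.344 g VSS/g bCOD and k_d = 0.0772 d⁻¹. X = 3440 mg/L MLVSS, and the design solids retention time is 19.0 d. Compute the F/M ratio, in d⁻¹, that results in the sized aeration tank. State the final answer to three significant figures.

F/M ≈ 0.381 d⁻¹

Rearranging the biomass balance for a CMAS with decay, V = Y·Q·ΔS·θ_c / [X·(1+k_d θ_c)] = 0.344 × 23.7 × (879 − 9.25) × 19.0 / [3440 × (1 + 0.0772 × 19.0)] = 1.35×10^5 / 8486 = 15.88 m³.
Food-to-microorganism ratio F/M = Q S₀ / (V X) = 23.7 × 879 / (15.88 × 3440) = 0.3814 d⁻¹.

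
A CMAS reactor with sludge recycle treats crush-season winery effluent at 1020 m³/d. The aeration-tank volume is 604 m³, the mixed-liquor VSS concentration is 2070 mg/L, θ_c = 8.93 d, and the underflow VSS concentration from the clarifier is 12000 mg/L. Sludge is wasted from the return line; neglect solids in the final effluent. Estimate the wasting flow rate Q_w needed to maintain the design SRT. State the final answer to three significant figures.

Q_w ≈ 11.7 m³/d

θ_c = V·X/(Q_w·X_r) when wasting from the recycle, so Q_w = V·X/(θ_c·X_r) = 604.0 × 2070 / (8.93 × 12000) = 11.67 m³/d.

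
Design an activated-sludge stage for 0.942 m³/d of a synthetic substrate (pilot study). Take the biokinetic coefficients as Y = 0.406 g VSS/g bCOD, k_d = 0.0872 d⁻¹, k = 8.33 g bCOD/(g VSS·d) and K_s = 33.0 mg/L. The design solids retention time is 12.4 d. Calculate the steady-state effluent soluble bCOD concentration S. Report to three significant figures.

For a completely mixed reactor with recycle the Lawrence–McCarty relation gives S = K_s·(1 + k_d·θ_c) / [θ_c·(Y·k − k_d) − 1] = 33.0 × (1 + 0.0872 × 12.4) / [12.4 × (0.406 × 8.33 − 0.0872) − 1] = 68.68 / 39.86 = 1.723 mg/L.

S ≈ 1.72 mg/L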